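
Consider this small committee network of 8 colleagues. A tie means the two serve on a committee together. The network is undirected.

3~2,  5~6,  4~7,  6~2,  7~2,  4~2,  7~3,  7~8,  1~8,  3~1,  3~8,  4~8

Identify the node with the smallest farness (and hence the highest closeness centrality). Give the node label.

2

Farness (sum of distances to all others) for each node — 1:15, 2:10, 3:11, 4:12, 5:20, 6:14, 7:11, 8:13.
The smallest farness is 10, for 2, so 2 has the highest closeness.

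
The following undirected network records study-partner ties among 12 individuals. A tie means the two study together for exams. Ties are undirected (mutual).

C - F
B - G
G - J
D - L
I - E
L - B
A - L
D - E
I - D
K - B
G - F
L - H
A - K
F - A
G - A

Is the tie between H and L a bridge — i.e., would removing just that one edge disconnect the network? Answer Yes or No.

Yes

Without the H–L edge there is no alternate route between H and L, so the network disconnects. It is a bridge.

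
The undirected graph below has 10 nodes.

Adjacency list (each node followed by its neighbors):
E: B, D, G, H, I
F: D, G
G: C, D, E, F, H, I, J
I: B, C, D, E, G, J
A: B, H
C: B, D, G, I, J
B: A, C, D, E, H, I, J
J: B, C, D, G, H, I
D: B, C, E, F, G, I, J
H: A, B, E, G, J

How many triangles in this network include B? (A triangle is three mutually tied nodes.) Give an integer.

11

B's neighbors: A, C, D, E, H, I, and J.
Neighbor pairs that are themselves tied: B–A–H; B–C–D; B–C–I; B–C–J; B–D–E; B–D–I; B–D–J; B–E–H; B–E–I; B–H–J; B–I–J. Each forms one triangle with B, for 11 in total.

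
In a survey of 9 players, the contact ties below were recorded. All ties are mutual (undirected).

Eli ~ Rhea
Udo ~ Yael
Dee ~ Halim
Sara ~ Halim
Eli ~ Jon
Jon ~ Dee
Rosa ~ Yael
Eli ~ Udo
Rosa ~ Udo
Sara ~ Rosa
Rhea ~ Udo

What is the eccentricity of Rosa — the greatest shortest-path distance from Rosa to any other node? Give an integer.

Distances from Rosa: Dee:3, Eli:2, Halim:2, Jon:3, Rhea:2, Sara:1, Udo:1, Yael:1.
The largest is 3 (to Dee and Jon), so the eccentricity of Rosa is 3.

3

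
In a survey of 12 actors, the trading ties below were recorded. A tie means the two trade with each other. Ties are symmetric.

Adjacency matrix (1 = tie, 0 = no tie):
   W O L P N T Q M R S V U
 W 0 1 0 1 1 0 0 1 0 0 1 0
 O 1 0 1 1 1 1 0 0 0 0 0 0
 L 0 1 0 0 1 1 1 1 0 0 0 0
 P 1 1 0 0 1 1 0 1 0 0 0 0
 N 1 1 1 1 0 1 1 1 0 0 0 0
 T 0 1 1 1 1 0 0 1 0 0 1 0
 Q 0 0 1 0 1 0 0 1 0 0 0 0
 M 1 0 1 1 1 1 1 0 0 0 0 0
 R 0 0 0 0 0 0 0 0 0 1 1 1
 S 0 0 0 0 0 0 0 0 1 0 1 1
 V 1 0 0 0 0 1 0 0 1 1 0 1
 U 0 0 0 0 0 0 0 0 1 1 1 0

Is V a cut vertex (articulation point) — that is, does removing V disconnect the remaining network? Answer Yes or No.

Yes

Removing V leaves {L, M, N, O, P, Q, T, and W} with no path to {R, S, and U}, so the network splits into 2 components. V is a cut vertex.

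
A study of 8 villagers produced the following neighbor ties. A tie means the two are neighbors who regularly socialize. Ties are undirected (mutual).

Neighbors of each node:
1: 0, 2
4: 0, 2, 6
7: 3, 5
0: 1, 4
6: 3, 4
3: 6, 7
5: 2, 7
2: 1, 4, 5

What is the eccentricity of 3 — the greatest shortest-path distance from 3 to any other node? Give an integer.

4

Distances from 3: 0:3, 1:4, 2:3, 4:2, 5:2, 6:1, 7:1.
The largest is 4 (to 1), so the eccentricity of 3 is 4.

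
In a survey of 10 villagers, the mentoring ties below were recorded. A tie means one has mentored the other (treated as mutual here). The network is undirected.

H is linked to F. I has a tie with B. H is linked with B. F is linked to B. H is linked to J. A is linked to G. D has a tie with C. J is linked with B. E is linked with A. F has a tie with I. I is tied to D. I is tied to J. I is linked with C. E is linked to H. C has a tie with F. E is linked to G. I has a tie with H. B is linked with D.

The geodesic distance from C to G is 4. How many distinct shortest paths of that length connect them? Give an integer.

The shortest distance is 4. The length-4 paths are: C–F–H–E–G; C–I–H–E–G.
That gives 2 distinct shortest paths.

2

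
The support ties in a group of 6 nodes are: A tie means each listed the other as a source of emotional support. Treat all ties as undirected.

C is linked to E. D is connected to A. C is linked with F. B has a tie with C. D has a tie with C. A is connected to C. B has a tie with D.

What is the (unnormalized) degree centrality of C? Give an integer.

C is directly tied to A, B, D, E, and F. That is 5 neighbors, so the degree of C is 5.

5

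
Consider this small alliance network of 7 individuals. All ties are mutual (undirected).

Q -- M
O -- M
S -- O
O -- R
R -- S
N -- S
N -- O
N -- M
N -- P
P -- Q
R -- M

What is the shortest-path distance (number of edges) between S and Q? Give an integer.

One shortest route is S – N – P – Q, which uses 3 edges, and at distance 2 from S we only reach {M, P}, which does not include Q. So d(S,Q) = 3.

3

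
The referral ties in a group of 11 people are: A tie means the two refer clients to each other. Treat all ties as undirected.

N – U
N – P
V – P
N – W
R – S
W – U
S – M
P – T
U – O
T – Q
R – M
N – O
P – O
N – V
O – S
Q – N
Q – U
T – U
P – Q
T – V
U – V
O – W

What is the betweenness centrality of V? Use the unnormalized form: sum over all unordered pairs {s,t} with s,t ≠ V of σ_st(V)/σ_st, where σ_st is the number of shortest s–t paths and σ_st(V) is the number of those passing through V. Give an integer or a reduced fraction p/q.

Pairs whose geodesics pass through V — U–P: 1/5; T–N: 1/4.
All other pairs contribute 0.
Summing the contributions gives betweenness(V) = 9/20.

9/20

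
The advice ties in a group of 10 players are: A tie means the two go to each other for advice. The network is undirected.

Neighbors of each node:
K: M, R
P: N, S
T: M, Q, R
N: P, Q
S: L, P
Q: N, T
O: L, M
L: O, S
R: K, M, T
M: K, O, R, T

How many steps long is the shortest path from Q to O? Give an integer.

One shortest route is Q – T – M – O, which uses 3 edges, and at distance 2 from Q we only reach {M, P, R}, which does not include O. So d(Q,O) = 3.

3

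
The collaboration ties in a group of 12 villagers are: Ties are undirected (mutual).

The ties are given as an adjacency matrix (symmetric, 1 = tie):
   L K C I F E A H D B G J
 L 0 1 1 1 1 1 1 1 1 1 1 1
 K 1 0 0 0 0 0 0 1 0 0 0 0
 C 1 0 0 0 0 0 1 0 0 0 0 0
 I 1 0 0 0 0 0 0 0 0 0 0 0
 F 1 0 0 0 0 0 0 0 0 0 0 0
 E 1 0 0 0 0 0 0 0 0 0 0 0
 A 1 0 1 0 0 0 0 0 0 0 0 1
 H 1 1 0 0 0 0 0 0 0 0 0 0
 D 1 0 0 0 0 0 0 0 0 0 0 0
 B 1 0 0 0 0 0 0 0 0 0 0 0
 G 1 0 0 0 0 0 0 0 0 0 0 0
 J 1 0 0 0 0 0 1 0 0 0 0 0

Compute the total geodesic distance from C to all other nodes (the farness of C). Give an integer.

Distances from C: A:1, B:2, D:2, E:2, F:2, G:2, H:2, I:2, J:2, K:2, L:1.
Sum = 1 + 2 + 2 + 2 + 2 + 2 + 2 + 2 + 2 + 2 + 1 = 20.

20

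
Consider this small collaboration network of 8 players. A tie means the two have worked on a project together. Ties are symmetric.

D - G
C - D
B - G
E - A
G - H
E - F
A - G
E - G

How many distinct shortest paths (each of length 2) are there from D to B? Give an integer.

The shortest distance is 2, and the only length-2 path is D–G–B. So there is exactly 1 shortest path.

1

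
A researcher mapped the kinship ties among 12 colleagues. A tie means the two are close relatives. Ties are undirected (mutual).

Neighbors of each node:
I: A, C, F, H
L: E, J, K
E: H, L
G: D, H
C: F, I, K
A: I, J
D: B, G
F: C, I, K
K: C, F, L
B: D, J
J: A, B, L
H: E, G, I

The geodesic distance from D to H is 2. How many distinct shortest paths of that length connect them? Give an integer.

The shortest distance is 2, and the only length-2 path is D–G–H. So there is exactly 1 shortest path.

1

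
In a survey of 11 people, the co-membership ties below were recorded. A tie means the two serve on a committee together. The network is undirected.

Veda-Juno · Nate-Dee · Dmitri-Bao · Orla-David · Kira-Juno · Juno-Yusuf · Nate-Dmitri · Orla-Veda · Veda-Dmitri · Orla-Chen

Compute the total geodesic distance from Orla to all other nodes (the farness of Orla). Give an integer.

23

Distances from Orla: Bao:3, Chen:1, David:1, Dee:4, Dmitri:2, Juno:2, Kira:3, Nate:3, Veda:1, Yusuf:3.
Sum = 3 + 1 + 1 + 4 + 2 + 2 + 3 + 3 + 1 + 3 = 23.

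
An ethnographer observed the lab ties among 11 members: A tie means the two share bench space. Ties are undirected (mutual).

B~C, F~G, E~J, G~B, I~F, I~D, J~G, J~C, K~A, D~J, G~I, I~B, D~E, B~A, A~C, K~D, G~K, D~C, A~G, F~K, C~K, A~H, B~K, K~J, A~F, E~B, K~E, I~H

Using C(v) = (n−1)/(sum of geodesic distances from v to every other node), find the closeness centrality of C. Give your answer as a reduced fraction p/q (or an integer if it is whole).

2/3

Distances from C: A:1, B:1, D:1, E:2, F:2, G:2, H:2, I:2, J:1, K:1. Sum = 15.
n = 11, so closeness = 10/15 = 2/3.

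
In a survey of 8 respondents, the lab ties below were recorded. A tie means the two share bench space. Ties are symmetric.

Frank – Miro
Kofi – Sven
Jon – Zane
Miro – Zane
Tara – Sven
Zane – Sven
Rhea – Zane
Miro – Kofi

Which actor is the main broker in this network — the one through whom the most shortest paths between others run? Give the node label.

Unnormalized betweenness of each node: Frank:0, Jon:0, Kofi:2, Miro:15/2, Rhea:0, Sven:15/2, Tara:0, Zane:13.
Zane has the largest value, 13, making it the main broker — the node through which the most shortest paths run.

Zane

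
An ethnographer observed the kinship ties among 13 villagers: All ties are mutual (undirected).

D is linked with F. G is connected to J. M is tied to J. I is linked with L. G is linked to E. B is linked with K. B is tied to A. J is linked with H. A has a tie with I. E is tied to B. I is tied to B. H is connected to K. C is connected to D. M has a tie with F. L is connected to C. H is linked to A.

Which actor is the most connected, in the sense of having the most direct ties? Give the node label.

B

Degrees — A:3, B:4, C:2, D:2, E:2, F:2, G:2, H:3, I:3, J:3, K:2, L:2, M:2.
The maximum is 4, attained only by B.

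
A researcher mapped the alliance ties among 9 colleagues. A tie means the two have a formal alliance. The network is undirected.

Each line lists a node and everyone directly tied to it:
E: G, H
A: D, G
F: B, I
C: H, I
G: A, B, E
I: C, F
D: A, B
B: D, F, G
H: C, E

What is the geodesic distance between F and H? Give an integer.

One shortest route is F – I – C – H, which uses 3 edges, and at distance 2 from F we only reach {C, D, G}, which does not include H. So d(F,H) = 3.

3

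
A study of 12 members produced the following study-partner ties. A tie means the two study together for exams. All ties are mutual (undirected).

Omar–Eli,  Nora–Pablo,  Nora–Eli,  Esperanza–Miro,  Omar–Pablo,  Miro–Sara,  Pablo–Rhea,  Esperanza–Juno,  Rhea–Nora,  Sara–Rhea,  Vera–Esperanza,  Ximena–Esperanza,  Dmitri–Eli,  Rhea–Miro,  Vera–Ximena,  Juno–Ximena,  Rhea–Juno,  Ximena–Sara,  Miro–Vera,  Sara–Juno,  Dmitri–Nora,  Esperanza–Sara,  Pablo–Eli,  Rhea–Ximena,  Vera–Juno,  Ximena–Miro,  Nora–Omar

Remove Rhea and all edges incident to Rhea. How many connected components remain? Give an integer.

Without Rhea, the remaining ties split the others into: {Dmitri, Eli, Nora, Omar, Pablo}; {Esperanza, Juno, Miro, Sara, Vera, Ximena}.
That's 2 separate components.

2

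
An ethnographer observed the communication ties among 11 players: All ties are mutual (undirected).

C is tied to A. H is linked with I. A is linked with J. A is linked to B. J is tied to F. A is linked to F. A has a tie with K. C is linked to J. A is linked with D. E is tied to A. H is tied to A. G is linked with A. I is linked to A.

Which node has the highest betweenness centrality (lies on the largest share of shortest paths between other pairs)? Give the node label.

A

Unnormalized betweenness of each node: A:83/2, B:0, C:0, D:0, E:0, F:0, G:0, H:0, I:0, J:1/2, K:0.
A has the largest value, 83/2, making it the main broker — the node through which the most shortest paths run.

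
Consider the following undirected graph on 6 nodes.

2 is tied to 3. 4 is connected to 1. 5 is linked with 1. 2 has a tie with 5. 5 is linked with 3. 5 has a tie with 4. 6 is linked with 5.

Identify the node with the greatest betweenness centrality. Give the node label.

Unnormalized betweenness of each node: 1:0, 2:0, 3:0, 4:0, 5:8, 6:0.
5 has the largest value, 8, making it the main broker — the node through which the most shortest paths run.

5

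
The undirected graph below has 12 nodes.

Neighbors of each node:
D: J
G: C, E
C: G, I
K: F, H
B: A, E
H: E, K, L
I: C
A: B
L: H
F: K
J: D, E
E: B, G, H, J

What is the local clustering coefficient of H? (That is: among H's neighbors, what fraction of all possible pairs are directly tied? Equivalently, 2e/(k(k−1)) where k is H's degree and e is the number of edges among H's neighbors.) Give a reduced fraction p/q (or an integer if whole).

0

H's neighbors: E, K, and L (k = 3).
Possible neighbor pairs: C(3,2) = 3. Edges among them: none → e = 0.
Clustering(H) = 0/3 = 0.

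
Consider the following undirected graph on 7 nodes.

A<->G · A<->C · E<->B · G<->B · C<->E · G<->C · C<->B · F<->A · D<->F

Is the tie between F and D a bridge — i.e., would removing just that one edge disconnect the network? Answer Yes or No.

Without the F–D edge there is no alternate route between F and D, so the network disconnects. It is a bridge.

Yes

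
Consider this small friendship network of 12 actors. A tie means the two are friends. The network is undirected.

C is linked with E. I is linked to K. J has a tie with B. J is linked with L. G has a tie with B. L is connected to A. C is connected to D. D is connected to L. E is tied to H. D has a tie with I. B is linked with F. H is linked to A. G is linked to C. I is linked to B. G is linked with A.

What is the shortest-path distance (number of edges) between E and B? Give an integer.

One shortest route is E – C – G – B, which uses 3 edges, and at distance 2 from E we only reach {A, D, G}, which does not include B. So d(E,B) = 3.

3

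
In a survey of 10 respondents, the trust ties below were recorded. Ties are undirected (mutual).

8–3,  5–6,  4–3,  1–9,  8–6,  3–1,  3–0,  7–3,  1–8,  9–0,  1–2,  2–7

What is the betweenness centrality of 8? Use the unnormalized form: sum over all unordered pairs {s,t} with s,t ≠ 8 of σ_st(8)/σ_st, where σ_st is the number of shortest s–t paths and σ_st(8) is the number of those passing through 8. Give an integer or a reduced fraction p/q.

14

Pairs whose geodesics pass through 8 — 6–1: 1; 6–7: 1; 6–0: 1; 6–9: 1; 6–2: 1; 6–4: 1; 6–3: 1; 1–5: 1; 5–7: 1; 5–0: 1; 5–9: 1; 5–2: 1; 5–4: 1; 5–3: 1.
All other pairs contribute 0.
Summing the contributions gives betweenness(8) = 14.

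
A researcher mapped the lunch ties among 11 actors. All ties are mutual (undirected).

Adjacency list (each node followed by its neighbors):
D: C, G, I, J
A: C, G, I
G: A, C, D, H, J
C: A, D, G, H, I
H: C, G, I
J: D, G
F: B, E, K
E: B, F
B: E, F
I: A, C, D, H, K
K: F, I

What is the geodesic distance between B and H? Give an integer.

One shortest route is B – F – K – I – H, which uses 4 edges, and at distance 3 from B we only reach {I}, which does not include H. So d(B,H) = 4.

4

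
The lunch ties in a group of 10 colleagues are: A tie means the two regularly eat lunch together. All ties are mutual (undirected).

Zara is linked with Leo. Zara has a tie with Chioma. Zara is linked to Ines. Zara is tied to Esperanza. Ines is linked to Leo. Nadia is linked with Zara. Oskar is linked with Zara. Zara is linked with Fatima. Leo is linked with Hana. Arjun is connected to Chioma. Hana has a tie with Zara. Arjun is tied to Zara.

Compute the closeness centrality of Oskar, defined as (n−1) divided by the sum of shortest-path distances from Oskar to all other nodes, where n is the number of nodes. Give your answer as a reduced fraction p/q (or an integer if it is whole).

Distances from Oskar: Arjun:2, Chioma:2, Esperanza:2, Fatima:2, Hana:2, Ines:2, Leo:2, Nadia:2, Zara:1. Sum = 17.
n = 10, so closeness = 9/17.

9/17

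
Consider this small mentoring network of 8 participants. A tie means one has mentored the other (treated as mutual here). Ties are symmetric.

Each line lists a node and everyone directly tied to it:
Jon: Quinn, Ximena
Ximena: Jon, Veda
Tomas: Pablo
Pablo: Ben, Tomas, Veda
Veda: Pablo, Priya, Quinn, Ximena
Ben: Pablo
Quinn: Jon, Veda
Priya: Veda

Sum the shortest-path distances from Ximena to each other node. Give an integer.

14

Distances from Ximena: Ben:3, Jon:1, Pablo:2, Priya:2, Quinn:2, Tomas:3, Veda:1.
Sum = 3 + 1 + 2 + 2 + 2 + 3 + 1 = 14.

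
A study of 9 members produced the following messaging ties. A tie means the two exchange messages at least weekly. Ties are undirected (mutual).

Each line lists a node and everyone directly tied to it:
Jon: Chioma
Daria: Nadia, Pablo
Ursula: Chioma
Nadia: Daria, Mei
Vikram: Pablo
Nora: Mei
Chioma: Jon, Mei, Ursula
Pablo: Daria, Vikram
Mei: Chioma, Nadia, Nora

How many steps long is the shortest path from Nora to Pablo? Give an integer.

One shortest route is Nora – Mei – Nadia – Daria – Pablo, which uses 4 edges, and at distance 3 from Nora we only reach {Daria, Jon, Ursula}, which does not include Pablo. So d(Nora,Pablo) = 4.

4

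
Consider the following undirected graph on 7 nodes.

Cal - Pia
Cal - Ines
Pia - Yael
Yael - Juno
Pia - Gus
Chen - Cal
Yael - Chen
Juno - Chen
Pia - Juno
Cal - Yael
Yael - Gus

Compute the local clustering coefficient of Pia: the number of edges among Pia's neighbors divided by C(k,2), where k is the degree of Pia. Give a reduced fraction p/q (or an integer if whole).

Pia's neighbors: Cal, Gus, Juno, and Yael (k = 4).
Possible neighbor pairs: C(4,2) = 6. Edges among them: Cal–Yael, Gus–Yael, Juno–Yael → e = 3.
Clustering(Pia) = 3/6 = 1/2.

1/2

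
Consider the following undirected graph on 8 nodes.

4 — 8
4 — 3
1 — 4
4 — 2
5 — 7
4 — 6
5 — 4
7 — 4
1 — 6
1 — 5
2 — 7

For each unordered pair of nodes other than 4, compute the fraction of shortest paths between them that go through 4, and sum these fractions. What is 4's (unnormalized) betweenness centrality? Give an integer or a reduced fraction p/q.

31/2

Pairs whose geodesics pass through 4 — 3–6: 1; 3–8: 1; 3–7: 1; 3–1: 1; 3–5: 1; 3–2: 1; 6–8: 1; 6–7: 1; 6–5: 1/2; 6–2: 1; 8–7: 1; 8–1: 1; 8–5: 1; 8–2: 1 … (+3 more pairs).
All other pairs contribute 0.
Summing the contributions gives betweenness(4) = 31/2.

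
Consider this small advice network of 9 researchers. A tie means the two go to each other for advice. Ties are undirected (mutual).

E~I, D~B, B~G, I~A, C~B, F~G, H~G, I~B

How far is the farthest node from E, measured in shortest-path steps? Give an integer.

4

Distances from E: A:2, B:2, C:3, D:3, F:4, G:3, H:4, I:1.
The largest is 4 (to H and F), so the eccentricity of E is 4.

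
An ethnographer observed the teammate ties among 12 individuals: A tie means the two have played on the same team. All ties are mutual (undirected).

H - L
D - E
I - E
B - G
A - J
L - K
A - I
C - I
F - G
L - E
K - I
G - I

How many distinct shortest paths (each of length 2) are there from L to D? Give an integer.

The shortest distance is 2, and the only length-2 path is L–E–D. So there is exactly 1 shortest path.

1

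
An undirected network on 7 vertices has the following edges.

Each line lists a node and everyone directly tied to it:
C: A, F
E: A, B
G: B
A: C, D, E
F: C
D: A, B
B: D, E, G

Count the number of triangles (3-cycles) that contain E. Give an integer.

E's neighbors are A and B, but none of them are tied to each other, so no triangle contains E.

0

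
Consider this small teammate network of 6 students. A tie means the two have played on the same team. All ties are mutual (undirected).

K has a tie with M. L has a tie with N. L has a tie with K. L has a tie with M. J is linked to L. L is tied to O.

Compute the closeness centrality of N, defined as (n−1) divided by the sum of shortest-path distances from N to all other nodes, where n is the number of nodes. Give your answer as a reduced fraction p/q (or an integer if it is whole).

Distances from N: J:2, K:2, L:1, M:2, O:2. Sum = 9.
n = 6, so closeness = 5/9.

5/9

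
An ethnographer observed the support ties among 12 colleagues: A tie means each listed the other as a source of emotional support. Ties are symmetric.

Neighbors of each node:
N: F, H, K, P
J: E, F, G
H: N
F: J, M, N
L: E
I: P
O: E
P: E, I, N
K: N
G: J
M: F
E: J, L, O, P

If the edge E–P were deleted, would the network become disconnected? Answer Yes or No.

No

Even without that edge, E still reaches P via E – J – F – N – P, so the network stays connected. Not a bridge.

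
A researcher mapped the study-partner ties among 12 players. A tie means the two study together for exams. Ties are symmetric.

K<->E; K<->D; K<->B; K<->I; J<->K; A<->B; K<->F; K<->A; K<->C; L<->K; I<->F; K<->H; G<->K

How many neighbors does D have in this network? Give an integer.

D is directly tied to K. That is 1 neighbor, so the degree of D is 1.

1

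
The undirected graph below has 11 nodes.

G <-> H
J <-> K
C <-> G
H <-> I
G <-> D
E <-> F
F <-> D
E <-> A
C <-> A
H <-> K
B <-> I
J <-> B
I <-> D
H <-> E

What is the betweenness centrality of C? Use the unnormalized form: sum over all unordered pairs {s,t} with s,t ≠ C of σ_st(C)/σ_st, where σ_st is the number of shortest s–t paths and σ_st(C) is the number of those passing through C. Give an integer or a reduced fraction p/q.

3/2

Pairs whose geodesics pass through C — A–D: 1/2; A–G: 1.
All other pairs contribute 0.
Summing the contributions gives betweenness(C) = 3/2.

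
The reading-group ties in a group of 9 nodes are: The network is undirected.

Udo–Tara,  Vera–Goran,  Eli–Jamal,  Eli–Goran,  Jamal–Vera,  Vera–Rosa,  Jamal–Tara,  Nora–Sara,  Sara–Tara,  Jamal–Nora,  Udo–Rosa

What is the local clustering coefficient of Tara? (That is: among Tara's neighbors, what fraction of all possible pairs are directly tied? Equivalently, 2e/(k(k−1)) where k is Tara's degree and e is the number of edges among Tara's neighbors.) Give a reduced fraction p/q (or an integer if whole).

Tara's neighbors: Jamal, Sara, and Udo (k = 3).
Possible neighbor pairs: C(3,2) = 3. Edges among them: none → e = 0.
Clustering(Tara) = 0/3 = 0.

0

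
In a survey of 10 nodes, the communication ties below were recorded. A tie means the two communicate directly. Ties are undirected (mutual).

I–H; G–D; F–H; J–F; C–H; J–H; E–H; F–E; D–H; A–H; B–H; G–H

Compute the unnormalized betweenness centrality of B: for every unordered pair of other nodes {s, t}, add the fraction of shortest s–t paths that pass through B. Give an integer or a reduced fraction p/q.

0

No shortest path between any pair of other nodes passes through B.
Summing the contributions gives betweenness(B) = 0.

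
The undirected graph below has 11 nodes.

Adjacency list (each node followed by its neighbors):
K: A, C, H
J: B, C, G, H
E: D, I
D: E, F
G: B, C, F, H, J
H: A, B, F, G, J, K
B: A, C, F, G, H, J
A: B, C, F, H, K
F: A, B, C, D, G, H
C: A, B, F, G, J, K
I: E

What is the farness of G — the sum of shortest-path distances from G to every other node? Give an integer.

18

Distances from G: A:2, B:1, C:1, D:2, E:3, F:1, H:1, I:4, J:1, K:2.
Sum = 2 + 1 + 1 + 2 + 3 + 1 + 1 + 4 + 1 + 2 = 18.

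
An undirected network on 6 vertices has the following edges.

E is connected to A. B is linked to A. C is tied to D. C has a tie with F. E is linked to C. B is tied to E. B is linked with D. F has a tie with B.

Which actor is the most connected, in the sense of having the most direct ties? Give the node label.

Degrees — A:2, B:4, C:3, D:2, E:3, F:2.
The maximum is 4, attained only by B.

B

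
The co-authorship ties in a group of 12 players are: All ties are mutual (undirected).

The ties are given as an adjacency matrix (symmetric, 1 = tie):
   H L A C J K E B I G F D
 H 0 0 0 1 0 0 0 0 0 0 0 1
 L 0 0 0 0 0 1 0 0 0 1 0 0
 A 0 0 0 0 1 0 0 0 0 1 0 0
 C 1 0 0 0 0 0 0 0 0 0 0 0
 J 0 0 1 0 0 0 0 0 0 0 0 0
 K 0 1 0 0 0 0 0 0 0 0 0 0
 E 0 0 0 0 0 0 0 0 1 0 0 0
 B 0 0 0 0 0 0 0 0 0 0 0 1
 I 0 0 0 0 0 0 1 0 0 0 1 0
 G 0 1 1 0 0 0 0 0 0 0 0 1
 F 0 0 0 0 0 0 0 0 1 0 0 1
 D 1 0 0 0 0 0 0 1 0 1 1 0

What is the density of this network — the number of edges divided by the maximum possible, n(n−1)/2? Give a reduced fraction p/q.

1/6

There are 11 edges and 12 nodes, so the maximum possible is C(12,2) = 66.
Density = 11/66 = 1/6.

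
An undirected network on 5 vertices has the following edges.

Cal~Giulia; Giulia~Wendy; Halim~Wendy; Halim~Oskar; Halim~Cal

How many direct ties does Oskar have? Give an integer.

1

Oskar is directly tied to Halim. That is 1 neighbor, so the degree of Oskar is 1.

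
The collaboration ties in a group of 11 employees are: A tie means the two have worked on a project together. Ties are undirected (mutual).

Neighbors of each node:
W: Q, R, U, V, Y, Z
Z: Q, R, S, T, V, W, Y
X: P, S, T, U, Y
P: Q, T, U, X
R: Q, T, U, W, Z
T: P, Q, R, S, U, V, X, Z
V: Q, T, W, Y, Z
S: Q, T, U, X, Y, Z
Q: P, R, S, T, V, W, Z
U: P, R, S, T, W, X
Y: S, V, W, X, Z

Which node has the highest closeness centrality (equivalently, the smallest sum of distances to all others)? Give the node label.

Farness (sum of distances to all others) for each node — P:16, Q:13, R:15, S:14, T:12, U:14, V:15, W:14, X:15, Y:15, Z:13.
The smallest farness is 12, for T, so T has the highest closeness.

T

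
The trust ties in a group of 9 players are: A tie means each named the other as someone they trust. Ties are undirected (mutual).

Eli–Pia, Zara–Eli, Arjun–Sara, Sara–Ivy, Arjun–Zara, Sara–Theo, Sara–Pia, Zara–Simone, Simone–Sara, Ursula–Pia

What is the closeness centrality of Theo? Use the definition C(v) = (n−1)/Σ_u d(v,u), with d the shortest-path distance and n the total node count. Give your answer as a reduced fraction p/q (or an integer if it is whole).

4/9

Distances from Theo: Arjun:2, Eli:3, Ivy:2, Pia:2, Sara:1, Simone:2, Ursula:3, Zara:3. Sum = 18.
n = 9, so closeness = 8/18 = 4/9.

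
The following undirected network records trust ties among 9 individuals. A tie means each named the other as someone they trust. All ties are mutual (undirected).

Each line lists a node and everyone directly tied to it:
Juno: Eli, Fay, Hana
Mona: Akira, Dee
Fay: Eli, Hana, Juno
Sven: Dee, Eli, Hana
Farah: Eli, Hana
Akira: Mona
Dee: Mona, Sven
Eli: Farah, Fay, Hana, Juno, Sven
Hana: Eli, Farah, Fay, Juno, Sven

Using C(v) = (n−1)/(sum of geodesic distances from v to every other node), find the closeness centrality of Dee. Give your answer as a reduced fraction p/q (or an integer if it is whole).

Distances from Dee: Akira:2, Eli:2, Farah:3, Fay:3, Hana:2, Juno:3, Mona:1, Sven:1. Sum = 17.
n = 9, so closeness = 8/17.

8/17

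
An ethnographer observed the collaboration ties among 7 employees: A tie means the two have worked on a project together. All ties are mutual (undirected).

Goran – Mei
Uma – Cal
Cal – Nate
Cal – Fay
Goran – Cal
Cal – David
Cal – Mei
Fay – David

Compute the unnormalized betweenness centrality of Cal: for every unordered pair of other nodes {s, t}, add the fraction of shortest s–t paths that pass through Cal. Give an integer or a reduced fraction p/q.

13

Pairs whose geodesics pass through Cal — Uma–Goran: 1; Uma–Mei: 1; Uma–David: 1; Uma–Fay: 1; Uma–Nate: 1; Goran–David: 1; Goran–Fay: 1; Goran–Nate: 1; Mei–David: 1; Mei–Fay: 1; Mei–Nate: 1; David–Nate: 1; Fay–Nate: 1.
All other pairs contribute 0.
Summing the contributions gives betweenness(Cal) = 13.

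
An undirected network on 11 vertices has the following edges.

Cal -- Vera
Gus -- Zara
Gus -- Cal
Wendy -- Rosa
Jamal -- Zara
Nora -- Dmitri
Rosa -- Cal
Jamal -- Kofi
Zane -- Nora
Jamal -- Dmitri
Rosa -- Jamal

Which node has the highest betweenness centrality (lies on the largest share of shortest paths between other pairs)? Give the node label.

Jamal

Unnormalized betweenness of each node: Cal:11, Dmitri:16, Gus:2, Jamal:29, Kofi:0, Nora:9, Rosa:19, Vera:0, Wendy:0, Zane:0, Zara:5.
Jamal has the largest value, 29, making it the main broker — the node through which the most shortest paths run.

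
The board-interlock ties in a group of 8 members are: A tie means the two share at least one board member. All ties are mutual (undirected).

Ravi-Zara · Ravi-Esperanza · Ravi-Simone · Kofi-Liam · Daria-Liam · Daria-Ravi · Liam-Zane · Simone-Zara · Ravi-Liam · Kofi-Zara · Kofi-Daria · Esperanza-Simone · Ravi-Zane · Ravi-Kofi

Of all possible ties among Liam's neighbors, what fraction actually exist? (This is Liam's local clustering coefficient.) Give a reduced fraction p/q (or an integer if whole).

Liam's neighbors: Daria, Kofi, Ravi, and Zane (k = 4).
Possible neighbor pairs: C(4,2) = 6. Edges among them: Daria–Kofi, Daria–Ravi, Kofi–Ravi, Ravi–Zane → e = 4.
Clustering(Liam) = 4/6 = 2/3.

2/3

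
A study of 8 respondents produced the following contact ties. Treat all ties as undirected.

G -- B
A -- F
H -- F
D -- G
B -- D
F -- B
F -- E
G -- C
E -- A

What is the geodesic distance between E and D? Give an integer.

One shortest route is E – F – B – D, which uses 3 edges, and at distance 2 from E we only reach {B, H}, which does not include D. So d(E,D) = 3.

3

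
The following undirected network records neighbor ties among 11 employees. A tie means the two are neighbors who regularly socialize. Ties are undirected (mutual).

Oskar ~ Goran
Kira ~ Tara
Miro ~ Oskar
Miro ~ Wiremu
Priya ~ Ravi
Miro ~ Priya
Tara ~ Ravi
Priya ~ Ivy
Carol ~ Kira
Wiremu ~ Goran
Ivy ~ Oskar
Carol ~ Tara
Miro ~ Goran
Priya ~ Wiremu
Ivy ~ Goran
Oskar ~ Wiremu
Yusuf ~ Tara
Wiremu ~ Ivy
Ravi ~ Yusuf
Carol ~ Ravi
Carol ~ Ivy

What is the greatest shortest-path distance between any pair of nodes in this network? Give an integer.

4

Eccentricity of each node (its greatest distance to any other): Carol:3, Goran:4, Ivy:3, Kira:4, Miro:4, Oskar:4, Priya:3, Ravi:3, Tara:3, Wiremu:3, Yusuf:4.
The maximum eccentricity is 4, realized for instance by the pair Yusuf–Goran via Yusuf – Tara – Carol – Ivy – Goran. So the diameter is 4.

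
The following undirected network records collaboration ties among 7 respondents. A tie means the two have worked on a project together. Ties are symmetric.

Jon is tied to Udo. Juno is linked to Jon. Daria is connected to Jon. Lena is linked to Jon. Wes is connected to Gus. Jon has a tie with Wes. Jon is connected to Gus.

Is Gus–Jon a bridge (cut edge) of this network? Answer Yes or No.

Even without that edge, Gus still reaches Jon via Gus – Wes – Jon, so the network stays connected. Not a bridge.

No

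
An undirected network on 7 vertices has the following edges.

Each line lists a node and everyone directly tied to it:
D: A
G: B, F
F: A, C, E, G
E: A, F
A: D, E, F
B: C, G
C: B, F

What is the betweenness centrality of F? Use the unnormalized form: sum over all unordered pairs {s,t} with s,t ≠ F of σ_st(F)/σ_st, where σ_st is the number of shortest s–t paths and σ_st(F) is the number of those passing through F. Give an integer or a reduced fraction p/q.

19/2

Pairs whose geodesics pass through F — E–B: 2/2; E–G: 1; E–C: 1; B–D: 2/2; B–A: 2/2; D–G: 1; D–C: 1; G–A: 1; G–C: 1/2; A–C: 1.
All other pairs contribute 0.
Summing the contributions gives betweenness(F) = 19/2.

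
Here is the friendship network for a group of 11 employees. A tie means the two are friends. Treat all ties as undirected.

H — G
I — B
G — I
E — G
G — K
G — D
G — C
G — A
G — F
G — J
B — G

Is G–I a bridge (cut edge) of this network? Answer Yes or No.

No

Even without that edge, G still reaches I via G – B – I, so the network stays connected. Not a bridge.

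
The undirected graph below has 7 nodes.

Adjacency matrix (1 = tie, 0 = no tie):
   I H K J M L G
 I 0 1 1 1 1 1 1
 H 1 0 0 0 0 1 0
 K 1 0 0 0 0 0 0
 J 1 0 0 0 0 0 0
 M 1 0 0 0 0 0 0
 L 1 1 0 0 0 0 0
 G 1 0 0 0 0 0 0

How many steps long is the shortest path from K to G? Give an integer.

One shortest route is K – I – G, which uses 2 edges, and K and G are not directly tied, so nothing shorter exists. So d(K,G) = 2.

2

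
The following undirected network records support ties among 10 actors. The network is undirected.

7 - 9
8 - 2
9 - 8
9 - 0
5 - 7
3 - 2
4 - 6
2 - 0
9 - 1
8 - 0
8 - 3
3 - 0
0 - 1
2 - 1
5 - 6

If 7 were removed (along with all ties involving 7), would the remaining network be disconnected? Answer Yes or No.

Removing 7 leaves {0, 1, 2, 3, 8, and 9} with no path to {4, 5, and 6}, so the network splits into 2 components. 7 is a cut vertex.

Yes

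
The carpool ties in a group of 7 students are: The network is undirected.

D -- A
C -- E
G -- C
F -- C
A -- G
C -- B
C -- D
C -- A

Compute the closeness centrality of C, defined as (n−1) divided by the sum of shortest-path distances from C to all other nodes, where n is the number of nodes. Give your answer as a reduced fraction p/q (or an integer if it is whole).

1

Distances from C: A:1, B:1, D:1, E:1, F:1, G:1. Sum = 6.
n = 7, so closeness = 6/6 = 1.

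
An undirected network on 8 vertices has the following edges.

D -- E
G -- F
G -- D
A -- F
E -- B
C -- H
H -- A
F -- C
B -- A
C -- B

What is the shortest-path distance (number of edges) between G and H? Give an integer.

One shortest route is G – F – A – H, which uses 3 edges, and at distance 2 from G we only reach {A, C, E}, which does not include H. So d(G,H) = 3.

3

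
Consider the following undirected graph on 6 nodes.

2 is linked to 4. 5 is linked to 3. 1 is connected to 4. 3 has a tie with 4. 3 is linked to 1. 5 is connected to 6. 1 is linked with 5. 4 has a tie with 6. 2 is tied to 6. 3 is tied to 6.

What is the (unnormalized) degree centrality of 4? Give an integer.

4

4 is directly tied to 1, 2, 3, and 6. That is 4 neighbors, so the degree of 4 is 4.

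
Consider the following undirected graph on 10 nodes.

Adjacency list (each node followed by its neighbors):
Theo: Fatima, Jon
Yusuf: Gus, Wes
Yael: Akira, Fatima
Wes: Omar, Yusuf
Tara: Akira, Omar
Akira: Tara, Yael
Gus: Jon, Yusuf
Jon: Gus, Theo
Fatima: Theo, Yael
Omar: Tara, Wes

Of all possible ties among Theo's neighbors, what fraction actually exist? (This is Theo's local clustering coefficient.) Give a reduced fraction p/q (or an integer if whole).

0

Theo's neighbors: Fatima and Jon (k = 2).
Possible neighbor pairs: C(2,2) = 1. Edges among them: none → e = 0.
Clustering(Theo) = 0/1.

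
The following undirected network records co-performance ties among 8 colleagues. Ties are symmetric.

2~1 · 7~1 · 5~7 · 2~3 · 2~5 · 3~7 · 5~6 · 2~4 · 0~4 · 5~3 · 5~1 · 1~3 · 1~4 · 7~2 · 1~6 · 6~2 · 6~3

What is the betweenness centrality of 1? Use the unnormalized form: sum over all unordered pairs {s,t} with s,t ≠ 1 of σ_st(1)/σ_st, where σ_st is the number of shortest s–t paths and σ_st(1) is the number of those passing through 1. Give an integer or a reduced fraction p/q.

Pairs whose geodesics pass through 1 — 4–5: 1/2; 4–3: 1/2; 4–6: 1/2; 4–7: 1/2; 0–5: 1/2; 0–3: 1/2; 0–6: 1/2; 0–7: 1/2; 6–7: 1/4.
All other pairs contribute 0.
Summing the contributions gives betweenness(1) = 17/4.

17/4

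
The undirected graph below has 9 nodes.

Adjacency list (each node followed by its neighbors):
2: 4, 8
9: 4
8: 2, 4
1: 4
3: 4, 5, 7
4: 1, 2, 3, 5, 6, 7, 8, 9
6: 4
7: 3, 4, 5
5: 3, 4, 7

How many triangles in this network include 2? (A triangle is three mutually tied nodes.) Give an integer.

2's neighbors: 4 and 8.
Neighbor pairs that are themselves tied: 2–4–8. Each forms one triangle with 2, for 1 in total.

1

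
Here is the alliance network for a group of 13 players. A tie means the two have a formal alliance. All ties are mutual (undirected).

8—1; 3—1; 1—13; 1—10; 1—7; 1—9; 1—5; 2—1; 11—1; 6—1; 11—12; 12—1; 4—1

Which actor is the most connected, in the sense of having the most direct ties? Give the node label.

1

Degrees — 1:12, 2:1, 3:1, 4:1, 5:1, 6:1, 7:1, 8:1, 9:1, 10:1, 11:2, 12:2, 13:1.
The maximum is 12, attained only by 1.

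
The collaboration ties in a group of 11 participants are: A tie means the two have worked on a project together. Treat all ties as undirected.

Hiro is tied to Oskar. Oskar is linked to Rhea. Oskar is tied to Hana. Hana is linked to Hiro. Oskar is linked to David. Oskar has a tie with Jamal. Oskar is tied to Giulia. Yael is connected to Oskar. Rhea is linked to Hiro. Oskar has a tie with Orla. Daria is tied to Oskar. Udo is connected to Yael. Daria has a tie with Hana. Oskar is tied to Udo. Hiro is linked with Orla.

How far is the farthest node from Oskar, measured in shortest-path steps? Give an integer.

1

Distances from Oskar: Daria:1, David:1, Giulia:1, Hana:1, Hiro:1, Jamal:1, Orla:1, Rhea:1, Udo:1, Yael:1.
The largest is 1 (to Giulia, Orla, Rhea, Udo, Hana, David, Hiro, Yael, Jamal, and Daria), so the eccentricity of Oskar is 1.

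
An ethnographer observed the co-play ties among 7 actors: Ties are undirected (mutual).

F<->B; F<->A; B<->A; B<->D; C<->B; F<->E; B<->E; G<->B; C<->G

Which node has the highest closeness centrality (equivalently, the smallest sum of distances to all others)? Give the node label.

B

Farness (sum of distances to all others) for each node — A:10, B:6, C:10, D:11, E:10, F:9, G:10.
The smallest farness is 6, for B, so B has the highest closeness.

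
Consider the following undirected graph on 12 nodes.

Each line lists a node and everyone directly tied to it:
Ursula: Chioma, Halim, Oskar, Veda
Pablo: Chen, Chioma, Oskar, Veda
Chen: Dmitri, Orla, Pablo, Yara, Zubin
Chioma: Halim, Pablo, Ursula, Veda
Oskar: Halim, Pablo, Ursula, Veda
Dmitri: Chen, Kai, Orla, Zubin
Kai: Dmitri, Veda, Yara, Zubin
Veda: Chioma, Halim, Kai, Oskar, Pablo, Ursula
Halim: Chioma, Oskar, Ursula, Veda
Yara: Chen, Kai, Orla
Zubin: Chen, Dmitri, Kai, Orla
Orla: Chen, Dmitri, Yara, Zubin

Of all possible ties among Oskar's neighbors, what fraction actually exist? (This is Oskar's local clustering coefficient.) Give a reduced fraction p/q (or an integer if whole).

Oskar's neighbors: Halim, Pablo, Ursula, and Veda (k = 4).
Possible neighbor pairs: C(4,2) = 6. Edges among them: Halim–Ursula, Halim–Veda, Pablo–Veda, Ursula–Veda → e = 4.
Clustering(Oskar) = 4/6 = 2/3.

2/3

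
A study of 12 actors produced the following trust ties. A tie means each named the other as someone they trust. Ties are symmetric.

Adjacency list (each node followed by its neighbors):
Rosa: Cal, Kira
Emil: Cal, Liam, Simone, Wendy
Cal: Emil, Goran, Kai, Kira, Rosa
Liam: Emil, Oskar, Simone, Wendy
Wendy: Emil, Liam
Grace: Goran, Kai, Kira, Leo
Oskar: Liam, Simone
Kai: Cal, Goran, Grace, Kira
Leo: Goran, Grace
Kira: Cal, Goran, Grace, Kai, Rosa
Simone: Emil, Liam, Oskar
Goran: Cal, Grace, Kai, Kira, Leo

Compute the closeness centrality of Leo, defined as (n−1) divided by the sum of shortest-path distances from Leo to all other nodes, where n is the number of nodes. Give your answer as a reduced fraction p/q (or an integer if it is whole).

Distances from Leo: Cal:2, Emil:3, Goran:1, Grace:1, Kai:2, Kira:2, Liam:4, Oskar:5, Rosa:3, Simone:4, Wendy:4. Sum = 31.
n = 12, so closeness = 11/31.

11/31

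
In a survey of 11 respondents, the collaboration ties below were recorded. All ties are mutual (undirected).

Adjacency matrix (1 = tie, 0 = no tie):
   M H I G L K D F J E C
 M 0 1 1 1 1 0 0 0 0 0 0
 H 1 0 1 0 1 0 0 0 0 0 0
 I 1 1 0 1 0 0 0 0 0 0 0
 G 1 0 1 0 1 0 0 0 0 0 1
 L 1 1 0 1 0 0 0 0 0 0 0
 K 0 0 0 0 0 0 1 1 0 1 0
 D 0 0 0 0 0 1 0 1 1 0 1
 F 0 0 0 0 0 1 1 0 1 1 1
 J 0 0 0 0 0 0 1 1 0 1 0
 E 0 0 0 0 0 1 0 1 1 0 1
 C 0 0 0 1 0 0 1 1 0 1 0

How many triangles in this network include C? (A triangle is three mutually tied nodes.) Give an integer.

C's neighbors: D, E, F, and G.
Neighbor pairs that are themselves tied: C–D–F; C–E–F. Each forms one triangle with C, for 2 in total.

2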